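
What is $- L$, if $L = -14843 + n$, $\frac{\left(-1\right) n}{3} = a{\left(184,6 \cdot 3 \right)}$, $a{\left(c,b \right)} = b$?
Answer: $14897$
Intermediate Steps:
$n = -54$ ($n = - 3 \cdot 6 \cdot 3 = \left(-3\right) 18 = -54$)
$L = -14897$ ($L = -14843 - 54 = -14897$)
$- L = \left(-1\right) \left(-14897\right) = 14897$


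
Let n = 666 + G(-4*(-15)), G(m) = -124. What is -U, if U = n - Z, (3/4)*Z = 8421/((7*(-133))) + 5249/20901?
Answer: -4617791602/8339499 ≈ -553.73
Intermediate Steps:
n = 542 (n = 666 - 124 = 542)
Z = -97783144/8339499 (Z = 4*(8421/((7*(-133))) + 5249/20901)/3 = 4*(8421/(-931) + 5249*(1/20901))/3 = 4*(8421*(-1/931) + 5249/20901)/3 = 4*(-1203/133 + 5249/20901)/3 = (4/3)*(-24445786/2779833) = -97783144/8339499 ≈ -11.725)
U = 4617791602/8339499 (U = 542 - 1*(-97783144/8339499) = 542 + 97783144/8339499 = 4617791602/8339499 ≈ 553.73)
-U = -1*4617791602/8339499 = -4617791602/8339499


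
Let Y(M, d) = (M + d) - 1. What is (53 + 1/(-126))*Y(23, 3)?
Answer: 166925/126 ≈ 1324.8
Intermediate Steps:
Y(M, d) = -1 + M + d
(53 + 1/(-126))*Y(23, 3) = (53 + 1/(-126))*(-1 + 23 + 3) = (53 - 1/126)*25 = (6677/126)*25 = 166925/126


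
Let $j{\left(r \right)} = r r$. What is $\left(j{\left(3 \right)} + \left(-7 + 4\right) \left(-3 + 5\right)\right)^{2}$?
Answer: $9$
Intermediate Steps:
$j{\left(r \right)} = r^{2}$
$\left(j{\left(3 \right)} + \left(-7 + 4\right) \left(-3 + 5\right)\right)^{2} = \left(3^{2} + \left(-7 + 4\right) \left(-3 + 5\right)\right)^{2} = \left(9 - 6\right)^{2} = 3^{2} = 9$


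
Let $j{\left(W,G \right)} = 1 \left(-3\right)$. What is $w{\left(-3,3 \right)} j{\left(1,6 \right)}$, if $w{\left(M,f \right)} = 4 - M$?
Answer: $-21$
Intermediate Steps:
$j{\left(W,G \right)} = -3$
$w{\left(-3,3 \right)} j{\left(1,6 \right)} = \left(4 - -3\right) \left(-3\right) = \left(4 + 3\right) \left(-3\right) = 7 \left(-3\right) = -21$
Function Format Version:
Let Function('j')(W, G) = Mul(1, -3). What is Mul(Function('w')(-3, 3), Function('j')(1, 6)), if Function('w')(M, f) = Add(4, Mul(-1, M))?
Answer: -21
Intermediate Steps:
Function('j')(W, G) = -3
Mul(Function('w')(-3, 3), Function('j')(1, 6)) = Mul(Add(4, Mul(-1, -3)), -3) = Mul(Add(4, 3), -3) = Mul(7, -3) = -21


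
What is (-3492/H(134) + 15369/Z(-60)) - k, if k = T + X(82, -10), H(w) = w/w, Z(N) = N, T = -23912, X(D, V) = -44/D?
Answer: 16534797/820 ≈ 20164.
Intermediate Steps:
H(w) = 1
k = -980414/41 (k = -23912 - 44/82 = -23912 - 44*1/82 = -23912 - 22/41 = -980414/41 ≈ -23913.)
(-3492/H(134) + 15369/Z(-60)) - k = (-3492/1 + 15369/(-60)) - 1*(-980414/41) = (-3492*1 + 15369*(-1/60)) + 980414/41 = (-3492 - 5123/20) + 980414/41 = -74963/20 + 980414/41 = 16534797/820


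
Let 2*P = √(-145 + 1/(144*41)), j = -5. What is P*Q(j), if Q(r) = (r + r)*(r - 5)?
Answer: 175*I*√716311/246 ≈ 602.08*I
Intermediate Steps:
Q(r) = 2*r*(-5 + r) (Q(r) = (2*r)*(-5 + r) = 2*r*(-5 + r))
P = 7*I*√716311/984 (P = √(-145 + 1/(144*41))/2 = √(-145 + (1/144)*(1/41))/2 = √(-145 + 1/5904)/2 = √(-856079/5904)/2 = (7*I*√716311/492)/2 = 7*I*√716311/984 ≈ 6.0208*I)
P*Q(j) = (7*I*√716311/984)*(2*(-5)*(-5 - 5)) = (7*I*√716311/984)*(2*(-5)*(-10)) = (7*I*√716311/984)*100 = 175*I*√716311/246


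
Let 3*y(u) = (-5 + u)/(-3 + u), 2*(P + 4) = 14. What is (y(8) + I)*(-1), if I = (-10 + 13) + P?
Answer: -31/5 ≈ -6.2000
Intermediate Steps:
P = 3 (P = -4 + (½)*14 = -4 + 7 = 3)
y(u) = (-5 + u)/(3*(-3 + u)) (y(u) = ((-5 + u)/(-3 + u))/3 = (-5 + u)/(3*(-3 + u)))
I = 6 (I = (-10 + 13) + 3 = 3 + 3 = 6)
(y(8) + I)*(-1) = ((-5 + 8)/(3*(-3 + 8)) + 6)*(-1) = ((⅓)*3/5 + 6)*(-1) = ((⅓)*(⅕)*3 + 6)*(-1) = (⅕ + 6)*(-1) = (31/5)*(-1) = -31/5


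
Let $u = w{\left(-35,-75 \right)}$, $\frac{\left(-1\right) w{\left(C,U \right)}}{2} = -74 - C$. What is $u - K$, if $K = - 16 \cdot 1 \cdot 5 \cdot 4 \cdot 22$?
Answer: $7118$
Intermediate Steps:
$K = -7040$ ($K = - 16 \cdot 5 \cdot 4 \cdot 22 = \left(-16\right) 20 \cdot 22 = \left(-320\right) 22 = -7040$)
$w{\left(C,U \right)} = 148 + 2 C$ ($w{\left(C,U \right)} = - 2 \left(-74 - C\right) = 148 + 2 C$)
$u = 78$ ($u = 148 + 2 \left(-35\right) = 148 - 70 = 78$)
$u - K = 78 - -7040 = 78 + 7040 = 7118$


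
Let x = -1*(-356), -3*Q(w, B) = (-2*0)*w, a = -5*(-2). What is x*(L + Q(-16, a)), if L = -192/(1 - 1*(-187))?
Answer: -17088/47 ≈ -363.57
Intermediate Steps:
a = 10
Q(w, B) = 0 (Q(w, B) = -(-2*0)*w/3 = -0*w = -⅓*0 = 0)
L = -48/47 (L = -192/(1 + 187) = -192/188 = -192*1/188 = -48/47 ≈ -1.0213)
x = 356
x*(L + Q(-16, a)) = 356*(-48/47 + 0) = 356*(-48/47) = -17088/47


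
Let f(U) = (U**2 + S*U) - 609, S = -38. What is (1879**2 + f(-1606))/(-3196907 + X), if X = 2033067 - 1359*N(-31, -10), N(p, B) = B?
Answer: -3085148/575125 ≈ -5.3643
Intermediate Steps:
f(U) = -609 + U**2 - 38*U (f(U) = (U**2 - 38*U) - 609 = -609 + U**2 - 38*U)
X = 2046657 (X = 2033067 - 1359*(-10) = 2033067 + 13590 = 2046657)
(1879**2 + f(-1606))/(-3196907 + X) = (1879**2 + (-609 + (-1606)**2 - 38*(-1606)))/(-3196907 + 2046657) = (3530641 + (-609 + 2579236 + 61028))/(-1150250) = (3530641 + 2639655)*(-1/1150250) = 6170296*(-1/1150250) = -3085148/575125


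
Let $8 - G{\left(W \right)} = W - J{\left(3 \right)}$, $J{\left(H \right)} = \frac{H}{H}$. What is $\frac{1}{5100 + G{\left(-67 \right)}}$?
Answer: $\frac{1}{5176} \approx 0.0001932$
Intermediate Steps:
$J{\left(H \right)} = 1$
$G{\left(W \right)} = 9 - W$ ($G{\left(W \right)} = 8 - \left(W - 1\right) = 8 - \left(-1 + W\right) = 9 - W$)
$\frac{1}{5100 + G{\left(-67 \right)}} = \frac{1}{5100 + \left(9 - -67\right)} = \frac{1}{5100 + \left(9 + 67\right)} = \frac{1}{5100 + 76} = \frac{1}{5176}$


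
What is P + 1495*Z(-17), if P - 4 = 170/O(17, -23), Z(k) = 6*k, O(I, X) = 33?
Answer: -5031868/33 ≈ -1.5248e+5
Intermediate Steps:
P = 302/33 (P = 4 + 170/33 = 302/33 ≈ 9.1515)
P + 1495*Z(-17) = 302/33 + 1495*(6*(-17)) = 302/33 + 1495*(-102) = 302/33 - 152490 = -5031868/33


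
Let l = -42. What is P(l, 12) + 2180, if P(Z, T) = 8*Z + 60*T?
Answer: 2564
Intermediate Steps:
P(l, 12) + 2180 = (8*(-42) + 60*12) + 2180 = (-336 + 720) + 2180 = 384 + 2180 = 2564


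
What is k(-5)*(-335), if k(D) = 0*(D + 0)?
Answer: 0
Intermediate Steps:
k(D) = 0 (k(D) = 0*D = 0)
k(-5)*(-335) = 0*(-335) = 0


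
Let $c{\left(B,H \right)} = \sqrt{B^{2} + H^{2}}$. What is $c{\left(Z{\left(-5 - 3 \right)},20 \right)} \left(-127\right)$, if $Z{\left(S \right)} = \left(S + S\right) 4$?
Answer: $- 508 \sqrt{281} \approx -8515.6$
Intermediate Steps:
$Z{\left(S \right)} = 8 S$ ($Z{\left(S \right)} = 2 S 4 = 8 S$)
$c{\left(Z{\left(-5 - 3 \right)},20 \right)} \left(-127\right) = \sqrt{\left(8 \left(-5 - 3\right)\right)^{2} + 20^{2}} \left(-127\right) = \sqrt{\left(8 \left(-5 - 3\right)\right)^{2} + 400} \left(-127\right) = \sqrt{\left(8 \left(-8\right)\right)^{2} + 400} \left(-127\right) = \sqrt{\left(-64\right)^{2} + 400} \left(-127\right) = \sqrt{4096 + 400} \left(-127\right) = \sqrt{4496} \left(-127\right) = 4 \sqrt{281} \left(-127\right) = - 508 \sqrt{281}$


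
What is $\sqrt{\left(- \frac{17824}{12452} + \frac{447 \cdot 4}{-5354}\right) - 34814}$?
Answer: $\frac{2 i \sqrt{604464693976618387}}{8333501} \approx 186.59 i$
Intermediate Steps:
$\sqrt{\left(- \frac{17824}{12452} + \frac{447 \cdot 4}{-5354}\right) - 34814} = \sqrt{\left(\left(-17824\right) \frac{1}{12452} + 1788 \left(- \frac{1}{5354}\right)\right) - 34814} = \sqrt{\left(- \frac{4456}{3113} - \frac{894}{2677}\right) - 34814} = \sqrt{- \frac{14711734}{8333501} - 34814} = \sqrt{- \frac{290137215548}{8333501}} = \frac{2 i \sqrt{604464693976618387}}{8333501}$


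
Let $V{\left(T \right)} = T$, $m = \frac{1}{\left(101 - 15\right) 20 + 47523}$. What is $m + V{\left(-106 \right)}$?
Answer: $- \frac{5219757}{49243} \approx -106.0$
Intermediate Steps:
$m = \frac{1}{49243}$ ($m = \frac{1}{86 \cdot 20 + 47523} = \frac{1}{1720 + 47523} = \frac{1}{49243} \approx 2.0307 \cdot 10^{-5}$)
$m + V{\left(-106 \right)} = \frac{1}{49243} - 106 = - \frac{5219757}{49243}$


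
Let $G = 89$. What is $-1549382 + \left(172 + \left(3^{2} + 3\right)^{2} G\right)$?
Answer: $-1536394$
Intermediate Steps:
$-1549382 + \left(172 + \left(3^{2} + 3\right)^{2} G\right) = -1549382 + \left(172 + \left(3^{2} + 3\right)^{2} \cdot 89\right) = -1549382 + \left(172 + \left(9 + 3\right)^{2} \cdot 89\right) = -1549382 + \left(172 + 12^{2} \cdot 89\right) = -1549382 + \left(172 + 144 \cdot 89\right) = -1549382 + \left(172 + 12816\right) = -1549382 + 12988 = -1536394$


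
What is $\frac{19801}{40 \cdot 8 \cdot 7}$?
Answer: $\frac{19801}{2240} \approx 8.8397$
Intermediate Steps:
$\frac{19801}{40 \cdot 8 \cdot 7} = \frac{19801}{320 \cdot 7} = \frac{19801}{2240}$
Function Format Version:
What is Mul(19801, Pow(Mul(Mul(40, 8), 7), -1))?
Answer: Rational(19801, 2240) ≈ 8.8397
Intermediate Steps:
Mul(19801, Pow(Mul(Mul(40, 8), 7), -1)) = Mul(19801, Pow(Mul(320, 7), -1)) = Mul(19801, Pow(2240, -1)) = Mul(19801, Rational(1, 2240)) = Rational(19801, 2240)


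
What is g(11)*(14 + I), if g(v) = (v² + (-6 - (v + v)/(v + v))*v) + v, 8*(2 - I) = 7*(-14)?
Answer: 6215/4 ≈ 1553.8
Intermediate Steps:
I = 57/4 (I = 2 - 7*(-14)/8 = 2 - ⅛*(-98) = 2 + 49/4 = 57/4 ≈ 14.250)
g(v) = v² - 6*v (g(v) = (v² + (-6 - 2*v/(2*v))*v) + v = (v² + (-6 - 2*v*1/(2*v))*v) + v = (v² + (-6 - 1*1)*v) + v = (v² + (-6 - 1)*v) + v = (v² - 7*v) + v = v² - 6*v)
g(11)*(14 + I) = (11*(-6 + 11))*(14 + 57/4) = (11*5)*(113/4) = 55*(113/4) = 6215/4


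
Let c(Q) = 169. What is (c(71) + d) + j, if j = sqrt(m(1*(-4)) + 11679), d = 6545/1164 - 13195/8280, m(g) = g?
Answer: 27794035/160632 + 5*sqrt(467) ≈ 281.08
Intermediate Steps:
d = 647227/160632 (d = 6545*(1/1164) - 13195*1/8280 = 6545/1164 - 2639/1656 = 647227/160632 ≈ 4.0293)
j = 5*sqrt(467) (j = sqrt(1*(-4) + 11679) = sqrt(-4 + 11679) = sqrt(11675) = 5*sqrt(467) ≈ 108.05)
(c(71) + d) + j = (169 + 647227/160632) + 5*sqrt(467) = 27794035/160632 + 5*sqrt(467)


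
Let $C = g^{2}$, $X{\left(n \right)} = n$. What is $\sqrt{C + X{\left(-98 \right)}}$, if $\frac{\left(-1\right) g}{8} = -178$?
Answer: $\sqrt{2027678} \approx 1424.0$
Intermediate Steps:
$g = 1424$ ($g = \left(-8\right) \left(-178\right) = 1424$)
$C = 2027776$ ($C = 1424^{2} = 2027776$)
$\sqrt{C + X{\left(-98 \right)}} = \sqrt{2027776 - 98} = \sqrt{2027678}$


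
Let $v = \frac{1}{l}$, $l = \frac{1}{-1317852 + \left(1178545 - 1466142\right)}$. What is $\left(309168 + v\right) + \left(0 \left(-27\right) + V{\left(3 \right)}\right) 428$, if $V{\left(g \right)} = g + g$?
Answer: $-1293713$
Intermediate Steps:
$V{\left(g \right)} = 2 g$
$l = - \frac{1}{1605449}$ ($l = \frac{1}{-1317852 + \left(1178545 - 1466142\right)} = \frac{1}{-1317852 - 287597} = \frac{1}{-1605449} = - \frac{1}{1605449} \approx -6.2288 \cdot 10^{-7}$)
$v = -1605449$ ($v = \frac{1}{- \frac{1}{1605449}} = -1605449$)
$\left(309168 + v\right) + \left(0 \left(-27\right) + V{\left(3 \right)}\right) 428 = \left(309168 - 1605449\right) + \left(0 \left(-27\right) + 2 \cdot 3\right) 428 = -1296281 + \left(0 + 6\right) 428 = -1296281 + 6 \cdot 428 = -1296281 + 2568 = -1293713$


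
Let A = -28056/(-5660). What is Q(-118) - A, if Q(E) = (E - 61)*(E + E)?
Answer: 59768246/1415 ≈ 42239.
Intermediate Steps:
Q(E) = 2*E*(-61 + E) (Q(E) = (-61 + E)*(2*E) = 2*E*(-61 + E))
A = 7014/1415 (A = -28056*(-1/5660) = 7014/1415 ≈ 4.9569)
Q(-118) - A = 2*(-118)*(-61 - 118) - 1*7014/1415 = 2*(-118)*(-179) - 7014/1415 = 42244 - 7014/1415 = 59768246/1415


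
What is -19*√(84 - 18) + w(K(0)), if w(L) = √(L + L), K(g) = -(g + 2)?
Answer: -19*√66 + 2*I ≈ -154.36 + 2.0*I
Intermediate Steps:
K(g) = -2 - g (K(g) = -(2 + g) = -2 - g)
w(L) = √2*√L (w(L) = √(2*L) = √2*√L)
-19*√(84 - 18) + w(K(0)) = -19*√(84 - 18) + √2*√(-2 - 1*0) = -19*√66 + √2*√(-2 + 0) = -19*√66 + √2*√(-2) = -19*√66 + √2*(I*√2) = -19*√66 + 2*I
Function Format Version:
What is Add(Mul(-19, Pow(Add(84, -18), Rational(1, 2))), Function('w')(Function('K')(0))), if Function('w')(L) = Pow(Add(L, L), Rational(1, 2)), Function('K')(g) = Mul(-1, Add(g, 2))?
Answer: Add(Mul(-19, Pow(66, Rational(1, 2))), Mul(2, I)) ≈ Add(-154.36, Mul(2.0000, I))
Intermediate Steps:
Function('K')(g) = Add(-2, Mul(-1, g)) (Function('K')(g) = Mul(-1, Add(2, g)) = Add(-2, Mul(-1, g)))
Function('w')(L) = Mul(Pow(2, Rational(1, 2)), Pow(L, Rational(1, 2))) (Function('w')(L) = Pow(Mul(2, L), Rational(1, 2)) = Mul(Pow(2, Rational(1, 2)), Pow(L, Rational(1, 2))))
Add(Mul(-19, Pow(Add(84, -18), Rational(1, 2))), Function('w')(Function('K')(0))) = Add(Mul(-19, Pow(Add(84, -18), Rational(1, 2))), Mul(Pow(2, Rational(1, 2)), Pow(Add(-2, Mul(-1, 0)), Rational(1, 2)))) = Add(Mul(-19, Pow(66, Rational(1, 2))), Mul(Pow(2, Rational(1, 2)), Pow(Add(-2, 0), Rational(1, 2)))) = Add(Mul(-19, Pow(66, Rational(1, 2))), Mul(Pow(2, Rational(1, 2)), Pow(-2, Rational(1, 2)))) = Add(Mul(-19, Pow(66, Rational(1, 2))), Mul(Pow(2, Rational(1, 2)), Mul(I, Pow(2, Rational(1, 2))))) = Add(Mul(-19, Pow(66, Rational(1, 2))), Mul(2, I))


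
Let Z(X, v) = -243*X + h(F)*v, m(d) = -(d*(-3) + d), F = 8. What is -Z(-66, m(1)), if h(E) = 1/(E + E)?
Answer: -128305/8 ≈ -16038.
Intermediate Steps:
h(E) = 1/(2*E)
m(d) = 2*d (m(d) = -(-3*d + d) = -(-2)*d = 2*d)
Z(X, v) = -243*X + v/16 (Z(X, v) = -243*X + ((1/2)/8)*v = -243*X + ((1/2)*(1/8))*v = -243*X + v/16)
-Z(-66, m(1)) = -(-243*(-66) + (2*1)/16) = -(16038 + (1/16)*2) = -(16038 + 1/8) = -1*128305/8 = -128305/8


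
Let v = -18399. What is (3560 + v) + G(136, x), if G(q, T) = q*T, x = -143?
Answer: -34287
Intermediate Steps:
G(q, T) = T*q
(3560 + v) + G(136, x) = (3560 - 18399) - 143*136 = -14839 - 19448 = -34287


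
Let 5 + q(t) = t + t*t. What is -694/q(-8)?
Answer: -694/51 ≈ -13.608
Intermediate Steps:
q(t) = -5 + t + t² (q(t) = -5 + (t + t*t) = -5 + (t + t²) = -5 + t + t²)
-694/q(-8) = -694/(-5 - 8 + (-8)²) = -694/(-5 - 8 + 64) = -694/51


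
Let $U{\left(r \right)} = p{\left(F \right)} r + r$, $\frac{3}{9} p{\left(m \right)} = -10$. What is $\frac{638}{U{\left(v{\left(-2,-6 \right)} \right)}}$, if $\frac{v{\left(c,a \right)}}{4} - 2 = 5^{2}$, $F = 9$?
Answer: $- \frac{11}{54} \approx -0.2037$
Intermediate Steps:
$p{\left(m \right)} = -30$ ($p{\left(m \right)} = 3 \left(-10\right) = -30$)
$v{\left(c,a \right)} = 108$ ($v{\left(c,a \right)} = 8 + 4 \cdot 5^{2} = 8 + 4 \cdot 25 = 8 + 100 = 108$)
$U{\left(r \right)} = - 29 r$ ($U{\left(r \right)} = - 30 r + r = - 29 r$)
$\frac{638}{U{\left(v{\left(-2,-6 \right)} \right)}} = \frac{638}{\left(-29\right) 108} = \frac{638}{-3132} = 638 \left(- \frac{1}{3132}\right) = - \frac{11}{54}$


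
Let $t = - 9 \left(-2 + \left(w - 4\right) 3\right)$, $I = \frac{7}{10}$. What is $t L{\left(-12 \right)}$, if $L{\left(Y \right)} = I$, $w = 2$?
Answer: $\frac{252}{5} \approx 50.4$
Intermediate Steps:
$I = \frac{7}{10}$ ($I = 7 \cdot \frac{1}{10} = \frac{7}{10} \approx 0.7$)
$L{\left(Y \right)} = \frac{7}{10}$
$t = 72$ ($t = - 9 \left(-2 + \left(2 - 4\right) 3\right) = - 9 \left(-2 - 6\right) = \left(-9\right) \left(-8\right) = 72$)
$t L{\left(-12 \right)} = 72 \cdot \frac{7}{10} = \frac{252}{5}$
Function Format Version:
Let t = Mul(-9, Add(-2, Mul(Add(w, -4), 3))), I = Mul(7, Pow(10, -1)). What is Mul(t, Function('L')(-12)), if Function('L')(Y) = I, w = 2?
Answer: Rational(252, 5) ≈ 50.400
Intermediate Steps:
I = Rational(7, 10) (I = Mul(7, Rational(1, 10)) = Rational(7, 10) ≈ 0.70000)
Function('L')(Y) = Rational(7, 10)
t = 72 (t = Mul(-9, Add(-2, Mul(Add(2, -4), 3))) = Mul(-9, Add(-2, Mul(-2, 3))) = Mul(-9, Add(-2, -6)) = Mul(-9, -8) = 72)
Mul(t, Function('L')(-12)) = Mul(72, Rational(7, 10)) = Rational(252, 5)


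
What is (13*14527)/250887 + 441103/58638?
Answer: 3121560341/377218254 ≈ 8.2752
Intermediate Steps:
(13*14527)/250887 + 441103/58638 = 188851*(1/250887) + 441103*(1/58638) = 14527/19299 + 441103/58638 = 3121560341/377218254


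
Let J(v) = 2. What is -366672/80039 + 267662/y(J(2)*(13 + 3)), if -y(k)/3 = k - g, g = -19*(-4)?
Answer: 10687499057/5282574 ≈ 2023.2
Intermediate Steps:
g = 76
y(k) = 228 - 3*k (y(k) = -3*(k - 1*76) = -3*(k - 76) = -3*(-76 + k) = 228 - 3*k)
-366672/80039 + 267662/y(J(2)*(13 + 3)) = -366672/80039 + 267662/(228 - 6*(13 + 3)) = -366672*1/80039 + 267662/(228 - 6*16) = -366672/80039 + 267662/(228 - 3*32) = -366672/80039 + 267662/(228 - 96) = -366672/80039 + 267662/132 = -366672/80039 + 267662*(1/132) = -366672/80039 + 133831/66 = 10687499057/5282574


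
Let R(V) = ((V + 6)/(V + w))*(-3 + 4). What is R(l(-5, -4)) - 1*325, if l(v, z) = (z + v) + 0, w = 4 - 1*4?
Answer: -974/3 ≈ -324.67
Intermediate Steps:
w = 0 (w = 4 - 4 = 0)
l(v, z) = v + z (l(v, z) = (v + z) + 0 = v + z)
R(V) = (6 + V)/V (R(V) = ((V + 6)/(V + 0))*(-3 + 4) = ((6 + V)/V)*1 = (6 + V)/V)
R(l(-5, -4)) - 1*325 = (6 + (-5 - 4))/(-5 - 4) - 1*325 = (6 - 9)/(-9) - 325 = -⅑*(-3) - 325 = ⅓ - 325 = -974/3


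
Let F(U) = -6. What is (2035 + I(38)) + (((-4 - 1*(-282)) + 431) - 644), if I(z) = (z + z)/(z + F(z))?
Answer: 16819/8 ≈ 2102.4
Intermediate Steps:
I(z) = 2*z/(-6 + z) (I(z) = (z + z)/(z - 6) = (2*z)/(-6 + z) = 2*z/(-6 + z))
(2035 + I(38)) + (((-4 - 1*(-282)) + 431) - 644) = (2035 + 2*38/(-6 + 38)) + (((-4 - 1*(-282)) + 431) - 644) = (2035 + 2*38/32) + (((-4 + 282) + 431) - 644) = (2035 + 2*38*(1/32)) + ((278 + 431) - 644) = (2035 + 19/8) + (709 - 644) = 16299/8 + 65 = 16819/8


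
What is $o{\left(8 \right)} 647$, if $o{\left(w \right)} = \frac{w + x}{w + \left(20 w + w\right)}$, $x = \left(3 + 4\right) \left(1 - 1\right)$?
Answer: $\frac{647}{22} \approx 29.409$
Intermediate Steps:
$x = 0$ ($x = 7 \cdot 0 = 0$)
$o{\left(w \right)} = \frac{1}{22}$ ($o{\left(w \right)} = \frac{w + 0}{w + \left(20 w + w\right)} = \frac{w}{w + 21 w} = \frac{w}{22 w} = w \frac{1}{22 w} = \frac{1}{22}$)
$o{\left(8 \right)} 647 = \frac{1}{22} \cdot 647 = \frac{647}{22}$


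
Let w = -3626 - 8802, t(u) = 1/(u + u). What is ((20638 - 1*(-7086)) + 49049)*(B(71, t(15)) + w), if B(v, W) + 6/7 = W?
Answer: -66793866323/70 ≈ -9.5420e+8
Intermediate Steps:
t(u) = 1/(2*u)
B(v, W) = -6/7 + W
w = -12428
((20638 - 1*(-7086)) + 49049)*(B(71, t(15)) + w) = ((20638 - 1*(-7086)) + 49049)*((-6/7 + (½)/15) - 12428) = ((20638 + 7086) + 49049)*((-6/7 + (½)*(1/15)) - 12428) = (27724 + 49049)*((-6/7 + 1/30) - 12428) = 76773*(-173/210 - 12428) = 76773*(-2610053/210) = -66793866323/70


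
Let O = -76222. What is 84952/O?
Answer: -42476/38111 ≈ -1.1145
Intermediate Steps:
84952/O = 84952/(-76222) = 84952*(-1/76222) = -42476/38111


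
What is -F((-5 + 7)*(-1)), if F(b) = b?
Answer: 2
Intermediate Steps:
-F((-5 + 7)*(-1)) = -(-5 + 7)*(-1) = -2*(-1) = -1*(-2) = 2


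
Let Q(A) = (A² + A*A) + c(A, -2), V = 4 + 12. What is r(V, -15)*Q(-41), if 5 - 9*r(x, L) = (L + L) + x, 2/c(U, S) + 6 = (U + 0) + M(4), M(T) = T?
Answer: 915572/129 ≈ 7097.5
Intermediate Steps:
c(U, S) = 2/(-2 + U) (c(U, S) = 2/(-6 + ((U + 0) + 4)) = 2/(-6 + (U + 4)) = 2/(-6 + (4 + U)) = 2/(-2 + U))
V = 16
r(x, L) = 5/9 - 2*L/9 - x/9 (r(x, L) = 5/9 - ((L + L) + x)/9 = 5/9 - (2*L + x)/9 = 5/9 - (x + 2*L)/9 = 5/9 + (-2*L/9 - x/9) = 5/9 - 2*L/9 - x/9)
Q(A) = 2*A² + 2/(-2 + A) (Q(A) = (A² + A*A) + 2/(-2 + A) = (A² + A²) + 2/(-2 + A) = 2*A² + 2/(-2 + A))
r(V, -15)*Q(-41) = (5/9 - 2/9*(-15) - ⅑*16)*(2*(1 + (-41)²*(-2 - 41))/(-2 - 41)) = (5/9 + 10/3 - 16/9)*(2*(1 + 1681*(-43))/(-43)) = 19*(2*(-1/43)*(1 - 72283))/9 = 19*(2*(-1/43)*(-72282))/9 = (19/9)*(144564/43) = 915572/129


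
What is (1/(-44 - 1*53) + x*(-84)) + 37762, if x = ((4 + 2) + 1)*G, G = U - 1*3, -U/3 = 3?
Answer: 4347345/97 ≈ 44818.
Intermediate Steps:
U = -9 (U = -3*3 = -9)
G = -12 (G = -9 - 1*3 = -9 - 3 = -12)
x = -84 (x = ((4 + 2) + 1)*(-12) = (6 + 1)*(-12) = 7*(-12) = -84)
(1/(-44 - 1*53) + x*(-84)) + 37762 = (1/(-44 - 1*53) - 84*(-84)) + 37762 = (1/(-44 - 53) + 7056) + 37762 = (1/(-97) + 7056) + 37762 = (-1/97 + 7056) + 37762 = 684431/97 + 37762 = 4347345/97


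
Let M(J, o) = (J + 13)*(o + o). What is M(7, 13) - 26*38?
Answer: -468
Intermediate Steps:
M(J, o) = 2*o*(13 + J) (M(J, o) = (13 + J)*(2*o) = 2*o*(13 + J))
M(7, 13) - 26*38 = 2*13*(13 + 7) - 26*38 = 2*13*20 - 988 = 520 - 988 = -468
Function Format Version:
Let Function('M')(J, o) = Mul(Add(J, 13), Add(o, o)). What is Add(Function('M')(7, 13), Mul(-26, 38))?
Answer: -468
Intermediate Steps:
Function('M')(J, o) = Mul(2, o, Add(13, J)) (Function('M')(J, o) = Mul(Add(13, J), Mul(2, o)) = Mul(2, o, Add(13, J)))
Add(Function('M')(7, 13), Mul(-26, 38)) = Add(Mul(2, 13, Add(13, 7)), Mul(-26, 38)) = Add(Mul(2, 13, 20), -988) = Add(520, -988) = -468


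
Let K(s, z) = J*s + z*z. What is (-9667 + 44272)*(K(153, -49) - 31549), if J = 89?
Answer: -537450255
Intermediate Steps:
K(s, z) = z**2 + 89*s (K(s, z) = 89*s + z*z = 89*s + z**2 = z**2 + 89*s)
(-9667 + 44272)*(K(153, -49) - 31549) = (-9667 + 44272)*(((-49)**2 + 89*153) - 31549) = 34605*((2401 + 13617) - 31549) = 34605*(16018 - 31549) = 34605*(-15531) = -537450255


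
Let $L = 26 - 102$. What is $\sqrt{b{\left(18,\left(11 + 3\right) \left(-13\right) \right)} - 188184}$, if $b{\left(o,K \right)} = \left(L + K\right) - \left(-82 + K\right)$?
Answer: $i \sqrt{188178} \approx 433.79 i$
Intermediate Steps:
$L = -76$ ($L = 26 - 102 = -76$)
$b{\left(o,K \right)} = 6$ ($b{\left(o,K \right)} = \left(-76 + K\right) - \left(-82 + K\right) = 6$)
$\sqrt{b{\left(18,\left(11 + 3\right) \left(-13\right) \right)} - 188184} = \sqrt{6 - 188184} = \sqrt{-188178} = i \sqrt{188178}$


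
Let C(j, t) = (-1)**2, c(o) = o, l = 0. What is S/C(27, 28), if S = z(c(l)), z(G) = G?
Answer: 0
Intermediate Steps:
C(j, t) = 1
S = 0
S/C(27, 28) = 0/1 = 0*1 = 0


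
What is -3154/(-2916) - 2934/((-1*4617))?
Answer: 47567/27702 ≈ 1.7171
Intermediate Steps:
-3154/(-2916) - 2934/((-1*4617)) = -3154*(-1/2916) - 2934/(-4617) = 1577/1458 - 2934*(-1/4617) = 1577/1458 + 326/513 = 47567/27702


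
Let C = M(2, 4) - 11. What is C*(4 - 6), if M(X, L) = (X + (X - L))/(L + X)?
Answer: 22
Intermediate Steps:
M(X, L) = (-L + 2*X)/(L + X)
C = -11 (C = (-1*4 + 2*2)/(4 + 2) - 11 = (-4 + 4)/6 - 11 = (⅙)*0 - 11 = 0 - 11 = -11)
C*(4 - 6) = -11*(4 - 6) = -11*(-2) = 22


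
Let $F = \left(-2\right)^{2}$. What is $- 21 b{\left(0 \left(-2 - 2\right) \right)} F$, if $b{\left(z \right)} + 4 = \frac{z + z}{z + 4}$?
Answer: $336$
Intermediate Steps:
$b{\left(z \right)} = -4 + \frac{2 z}{4 + z}$ ($b{\left(z \right)} = -4 + \frac{z + z}{z + 4} = -4 + \frac{2 z}{4 + z}$)
$F = 4$
$- 21 b{\left(0 \left(-2 - 2\right) \right)} F = - 21 \frac{2 \left(-8 - 0 \left(-2 - 2\right)\right)}{4 + 0 \left(-2 - 2\right)} 4 = - 21 \frac{2 \left(-8 - 0 \left(-4\right)\right)}{4 + 0 \left(-4\right)} 4 = - 21 \frac{2 \left(-8 - 0\right)}{4 + 0} \cdot 4 = - 21 \frac{2 \left(-8 + 0\right)}{4} \cdot 4 = - 21 \cdot 2 \cdot \frac{1}{4} \left(-8\right) 4 = \left(-21\right) \left(-4\right) 4 = 84 \cdot 4 = 336$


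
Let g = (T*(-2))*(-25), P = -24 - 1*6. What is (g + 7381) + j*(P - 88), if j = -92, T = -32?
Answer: 16637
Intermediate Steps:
P = -30 (P = -24 - 6 = -30)
g = -1600 (g = -32*(-2)*(-25) = 64*(-25) = -1600)
(g + 7381) + j*(P - 88) = (-1600 + 7381) - 92*(-30 - 88) = 5781 - 92*(-118) = 5781 + 10856 = 16637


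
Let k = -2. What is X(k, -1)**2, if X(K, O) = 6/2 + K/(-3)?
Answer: 121/9 ≈ 13.444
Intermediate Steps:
X(K, O) = 3 - K/3 (X(K, O) = 6*(1/2) + K*(-1/3) = 3 - K/3)
X(k, -1)**2 = (3 - 1/3*(-2))**2 = (3 + 2/3)**2 = (11/3)**2 = 121/9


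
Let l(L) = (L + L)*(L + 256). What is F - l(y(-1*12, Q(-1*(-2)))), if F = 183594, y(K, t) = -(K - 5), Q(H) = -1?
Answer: 174312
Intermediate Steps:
y(K, t) = 5 - K (y(K, t) = -(-5 + K) = 5 - K)
l(L) = 2*L*(256 + L) (l(L) = (2*L)*(256 + L) = 2*L*(256 + L))
F - l(y(-1*12, Q(-1*(-2)))) = 183594 - 2*(5 - (-1)*12)*(256 + (5 - (-1)*12)) = 183594 - 2*(5 - 1*(-12))*(256 + (5 - 1*(-12))) = 183594 - 2*(5 + 12)*(256 + (5 + 12)) = 183594 - 2*17*(256 + 17) = 183594 - 2*17*273 = 183594 - 1*9282 = 183594 - 9282 = 174312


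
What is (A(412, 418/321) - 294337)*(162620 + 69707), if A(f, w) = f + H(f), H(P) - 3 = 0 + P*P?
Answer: -28849902206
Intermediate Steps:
H(P) = 3 + P**2 (H(P) = 3 + (0 + P*P) = 3 + (0 + P**2) = 3 + P**2)
A(f, w) = 3 + f + f**2 (A(f, w) = f + (3 + f**2) = 3 + f + f**2)
(A(412, 418/321) - 294337)*(162620 + 69707) = ((3 + 412 + 412**2) - 294337)*(162620 + 69707) = ((3 + 412 + 169744) - 294337)*232327 = (170159 - 294337)*232327 = -124178*232327 = -28849902206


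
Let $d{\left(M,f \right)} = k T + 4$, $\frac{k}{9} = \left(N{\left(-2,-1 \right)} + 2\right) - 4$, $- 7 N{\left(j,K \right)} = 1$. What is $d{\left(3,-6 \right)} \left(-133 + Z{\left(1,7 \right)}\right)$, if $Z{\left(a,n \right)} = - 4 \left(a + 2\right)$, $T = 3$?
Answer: $\frac{54665}{7} \approx 7809.3$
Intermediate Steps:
$N{\left(j,K \right)} = - \frac{1}{7}$ ($N{\left(j,K \right)} = \left(- \frac{1}{7}\right) 1 = - \frac{1}{7}$)
$k = - \frac{135}{7}$ ($k = 9 \left(\left(- \frac{1}{7} + 2\right) - 4\right) = 9 \left(\frac{13}{7} - 4\right) = 9 \left(- \frac{15}{7}\right) = - \frac{135}{7} \approx -19.286$)
$Z{\left(a,n \right)} = -8 - 4 a$ ($Z{\left(a,n \right)} = - 4 \left(2 + a\right) = -8 - 4 a$)
$d{\left(M,f \right)} = - \frac{377}{7}$ ($d{\left(M,f \right)} = \left(- \frac{135}{7}\right) 3 + 4 = - \frac{405}{7} + 4 = - \frac{377}{7}$)
$d{\left(3,-6 \right)} \left(-133 + Z{\left(1,7 \right)}\right) = - \frac{377 \left(-133 - 12\right)}{7} = \left(- \frac{377}{7}\right) \left(-145\right) = \frac{54665}{7}$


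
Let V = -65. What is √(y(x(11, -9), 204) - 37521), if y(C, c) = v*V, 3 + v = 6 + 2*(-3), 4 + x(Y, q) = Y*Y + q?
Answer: I*√37326 ≈ 193.2*I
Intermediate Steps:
x(Y, q) = -4 + q + Y² (x(Y, q) = -4 + (Y*Y + q) = -4 + (Y² + q) = -4 + (q + Y²) = -4 + q + Y²)
v = -3 (v = -3 + (6 + 2*(-3)) = -3 + (6 - 6) = -3 + 0 = -3)
y(C, c) = 195 (y(C, c) = -3*(-65) = 195)
√(y(x(11, -9), 204) - 37521) = √(195 - 37521) = √(-37326) = I*√37326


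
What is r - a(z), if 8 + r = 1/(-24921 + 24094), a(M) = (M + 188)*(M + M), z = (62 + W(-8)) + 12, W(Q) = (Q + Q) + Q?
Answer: -19689217/827 ≈ -23808.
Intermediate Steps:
W(Q) = 3*Q (W(Q) = 2*Q + Q = 3*Q)
z = 50 (z = (62 + 3*(-8)) + 12 = (62 - 24) + 12 = 38 + 12 = 50)
a(M) = 2*M*(188 + M) (a(M) = (188 + M)*(2*M) = 2*M*(188 + M))
r = -6617/827 (r = -8 + 1/(-24921 + 24094) = -8 + 1/(-827) = -8 - 1/827 = -6617/827 ≈ -8.0012)
r - a(z) = -6617/827 - 2*50*(188 + 50) = -6617/827 - 2*50*238 = -6617/827 - 1*23800 = -6617/827 - 23800 = -19689217/827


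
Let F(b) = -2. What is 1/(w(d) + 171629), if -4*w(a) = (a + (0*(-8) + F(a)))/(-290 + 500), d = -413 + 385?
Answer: 28/4805613 ≈ 5.8265e-6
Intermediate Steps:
d = -28
w(a) = 1/420 - a/840 (w(a) = -(a + (0*(-8) - 2))/(4*(-290 + 500)) = -(a + (0 - 2))/(4*210) = -(a - 2)/(4*210) = -(-2 + a)/(4*210) = -(-1/105 + a/210)/4 = 1/420 - a/840)
1/(w(d) + 171629) = 1/((1/420 - 1/840*(-28)) + 171629) = 1/((1/420 + 1/30) + 171629) = 1/(1/28 + 171629) = 1/(4805613/28) = 28/4805613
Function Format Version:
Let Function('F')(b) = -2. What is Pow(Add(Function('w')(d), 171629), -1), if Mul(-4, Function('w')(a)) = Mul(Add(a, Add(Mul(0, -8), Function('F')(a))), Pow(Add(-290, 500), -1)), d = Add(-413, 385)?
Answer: Rational(28, 4805613) ≈ 5.8265e-6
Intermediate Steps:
d = -28
Function('w')(a) = Add(Rational(1, 420), Mul(Rational(-1, 840), a)) (Function('w')(a) = Mul(Rational(-1, 4), Mul(Add(a, Add(Mul(0, -8), -2)), Pow(Add(-290, 500), -1))) = Mul(Rational(-1, 4), Mul(Add(a, Add(0, -2)), Pow(210, -1))) = Mul(Rational(-1, 4), Mul(Add(a, -2), Rational(1, 210))) = Mul(Rational(-1, 4), Mul(Add(-2, a), Rational(1, 210))) = Mul(Rational(-1, 4), Add(Rational(-1, 105), Mul(Rational(1, 210), a))) = Add(Rational(1, 420), Mul(Rational(-1, 840), a)))
Pow(Add(Function('w')(d), 171629), -1) = Pow(Add(Add(Rational(1, 420), Mul(Rational(-1, 840), -28)), 171629), -1) = Pow(Add(Add(Rational(1, 420), Rational(1, 30)), 171629), -1) = Pow(Add(Rational(1, 28), 171629), -1) = Pow(Rational(4805613, 28), -1) = Rational(28, 4805613)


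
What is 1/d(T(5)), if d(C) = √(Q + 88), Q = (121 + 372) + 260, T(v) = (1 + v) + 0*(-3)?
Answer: 1/29 ≈ 0.034483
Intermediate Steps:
T(v) = 1 + v (T(v) = (1 + v) + 0 = 1 + v)
Q = 753 (Q = 493 + 260 = 753)
d(C) = 29 (d(C) = √(753 + 88) = √841 = 29)
1/d(T(5)) = 1/29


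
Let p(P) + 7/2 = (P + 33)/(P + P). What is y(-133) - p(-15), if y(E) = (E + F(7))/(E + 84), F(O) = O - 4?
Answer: 3309/490 ≈ 6.7531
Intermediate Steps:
F(O) = -4 + O
p(P) = -7/2 + (33 + P)/(2*P) (p(P) = -7/2 + (P + 33)/(P + P) = -7/2 + (33 + P)/((2*P)) = -7/2 + (33 + P)*(1/(2*P)) = -7/2 + (33 + P)/(2*P))
y(E) = (3 + E)/(84 + E) (y(E) = (E + (-4 + 7))/(E + 84) = (E + 3)/(84 + E) = (3 + E)/(84 + E))
y(-133) - p(-15) = (3 - 133)/(84 - 133) - (-3 + (33/2)/(-15)) = -130/(-49) - (-3 + (33/2)*(-1/15)) = -1/49*(-130) - (-3 - 11/10) = 130/49 - 1*(-41/10) = 130/49 + 41/10 = 3309/490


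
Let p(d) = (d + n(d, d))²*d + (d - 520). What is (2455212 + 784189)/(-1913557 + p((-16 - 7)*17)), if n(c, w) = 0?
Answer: -3239401/61690939 ≈ -0.052510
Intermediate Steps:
p(d) = -520 + d + d³ (p(d) = (d + 0)²*d + (d - 520) = d²*d + (-520 + d) = d³ + (-520 + d) = -520 + d + d³)
(2455212 + 784189)/(-1913557 + p((-16 - 7)*17)) = (2455212 + 784189)/(-1913557 + (-520 + (-16 - 7)*17 + ((-16 - 7)*17)³)) = 3239401/(-1913557 + (-520 - 23*17 + (-23*17)³)) = 3239401/(-1913557 + (-520 - 391 + (-391)³)) = 3239401/(-1913557 + (-520 - 391 - 59776471)) = 3239401/(-1913557 - 59777382) = 3239401/(-61690939) = 3239401*(-1/61690939) = -3239401/61690939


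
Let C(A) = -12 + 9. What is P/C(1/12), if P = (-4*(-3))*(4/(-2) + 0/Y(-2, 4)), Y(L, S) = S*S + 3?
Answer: 8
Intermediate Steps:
Y(L, S) = 3 + S² (Y(L, S) = S² + 3 = 3 + S²)
C(A) = -3
P = -24 (P = (-4*(-3))*(4/(-2) + 0/(3 + 4²)) = 12*(4*(-½) + 0/(3 + 16)) = 12*(-2 + 0/19) = 12*(-2 + 0*(1/19)) = 12*(-2 + 0) = 12*(-2) = -24)
P/C(1/12) = -24/(-3) = -24*(-⅓) = 8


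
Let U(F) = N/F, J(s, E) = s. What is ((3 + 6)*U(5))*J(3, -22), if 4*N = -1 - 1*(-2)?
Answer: 27/20 ≈ 1.3500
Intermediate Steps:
N = 1/4 (N = (-1 - 1*(-2))/4 = (-1 + 2)/4 = (1/4)*1 = 1/4 ≈ 0.25000)
U(F) = 1/(4*F)
((3 + 6)*U(5))*J(3, -22) = ((3 + 6)*((1/4)/5))*3 = (9*((1/4)*(1/5)))*3 = (9*(1/20))*3 = (9/20)*3 = 27/20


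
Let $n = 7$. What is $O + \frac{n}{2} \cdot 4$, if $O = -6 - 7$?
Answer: $1$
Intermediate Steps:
$O = -13$ ($O = -6 - 7 = -13$)
$O + \frac{n}{2} \cdot 4 = -13 + \frac{7}{2} \cdot 4 = -13 + 14 = 1$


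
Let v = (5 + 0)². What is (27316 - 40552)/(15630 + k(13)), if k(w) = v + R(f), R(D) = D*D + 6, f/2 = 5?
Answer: -13236/15761 ≈ -0.83979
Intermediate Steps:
f = 10 (f = 2*5 = 10)
v = 25 (v = 5² = 25)
R(D) = 6 + D² (R(D) = D² + 6 = 6 + D²)
k(w) = 131 (k(w) = 25 + (6 + 10²) = 25 + (6 + 100) = 25 + 106 = 131)
(27316 - 40552)/(15630 + k(13)) = (27316 - 40552)/(15630 + 131) = -13236/15761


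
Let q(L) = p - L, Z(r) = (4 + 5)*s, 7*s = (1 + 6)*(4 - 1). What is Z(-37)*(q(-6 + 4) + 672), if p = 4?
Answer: 18306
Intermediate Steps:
s = 3 (s = ((1 + 6)*(4 - 1))/7 = (7*3)/7 = (⅐)*21 = 3)
Z(r) = 27 (Z(r) = (4 + 5)*3 = 9*3 = 27)
q(L) = 4 - L
Z(-37)*(q(-6 + 4) + 672) = 27*((4 - (-6 + 4)) + 672) = 27*((4 - 1*(-2)) + 672) = 27*((4 + 2) + 672) = 27*(6 + 672) = 27*678 = 18306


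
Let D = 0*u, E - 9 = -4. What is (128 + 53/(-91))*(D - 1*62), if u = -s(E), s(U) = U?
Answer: -718890/91 ≈ -7899.9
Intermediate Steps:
E = 5 (E = 9 - 4 = 5)
u = -5 (u = -1*5 = -5)
D = 0 (D = 0*(-5) = 0)
(128 + 53/(-91))*(D - 1*62) = (128 + 53/(-91))*(0 - 1*62) = (128 + 53*(-1/91))*(0 - 62) = (128 - 53/91)*(-62) = (11595/91)*(-62) = -718890/91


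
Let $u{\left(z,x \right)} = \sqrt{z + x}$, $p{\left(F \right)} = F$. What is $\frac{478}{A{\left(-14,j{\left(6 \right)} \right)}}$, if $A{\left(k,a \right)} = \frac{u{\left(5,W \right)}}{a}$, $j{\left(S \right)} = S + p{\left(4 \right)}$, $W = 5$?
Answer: $478 \sqrt{10} \approx 1511.6$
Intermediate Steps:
$j{\left(S \right)} = 4 + S$ ($j{\left(S \right)} = S + 4 = 4 + S$)
$u{\left(z,x \right)} = \sqrt{x + z}$
$A{\left(k,a \right)} = \frac{\sqrt{10}}{a}$ ($A{\left(k,a \right)} = \frac{\sqrt{5 + 5}}{a} = \frac{\sqrt{10}}{a}$)
$\frac{478}{A{\left(-14,j{\left(6 \right)} \right)}} = \frac{478}{\sqrt{10} \frac{1}{4 + 6}} = \frac{478}{\sqrt{10} \cdot \frac{1}{10}} = \frac{478}{\frac{1}{10} \sqrt{10}} = 478 \sqrt{10}$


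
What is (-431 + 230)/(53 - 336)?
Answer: 201/283 ≈ 0.71025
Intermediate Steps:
(-431 + 230)/(53 - 336) = -201/(-283) = -201*(-1/283) = 201/283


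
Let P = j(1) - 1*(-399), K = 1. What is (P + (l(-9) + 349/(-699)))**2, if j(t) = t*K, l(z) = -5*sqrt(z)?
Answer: 77871185776/488601 - 2792510*I/233 ≈ 1.5938e+5 - 11985.0*I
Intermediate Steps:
j(t) = t (j(t) = t*1 = t)
P = 400 (P = 1 - 1*(-399) = 1 + 399 = 400)
(P + (l(-9) + 349/(-699)))**2 = (400 + (-15*I + 349/(-699)))**2 = (400 + (-15*I + 349*(-1/699)))**2 = (400 + (-15*I - 349/699))**2 = (400 + (-349/699 - 15*I))**2 = (279251/699 - 15*I)**2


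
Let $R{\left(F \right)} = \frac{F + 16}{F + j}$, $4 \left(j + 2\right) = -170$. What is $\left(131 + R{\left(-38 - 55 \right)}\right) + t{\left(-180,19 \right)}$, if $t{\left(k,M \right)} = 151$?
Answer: $\frac{7064}{25} \approx 282.56$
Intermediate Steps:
$j = - \frac{89}{2}$ ($j = -2 + \frac{1}{4} \left(-170\right) = -2 - \frac{85}{2} = - \frac{89}{2} \approx -44.5$)
$R{\left(F \right)} = \frac{16 + F}{- \frac{89}{2} + F}$ ($R{\left(F \right)} = \frac{F + 16}{F - \frac{89}{2}} = \frac{16 + F}{- \frac{89}{2} + F}$)
$\left(131 + R{\left(-38 - 55 \right)}\right) + t{\left(-180,19 \right)} = \left(131 + \frac{2 \left(16 - 93\right)}{-89 + 2 \left(-38 - 55\right)}\right) + 151 = \left(131 + \frac{2 \left(16 - 93\right)}{-89 + 2 \left(-93\right)}\right) + 151 = \left(131 + 2 \frac{1}{-89 - 186} \left(-77\right)\right) + 151 = \left(131 + 2 \frac{1}{-275} \left(-77\right)\right) + 151 = \left(131 + 2 \left(- \frac{1}{275}\right) \left(-77\right)\right) + 151 = \left(131 + \frac{14}{25}\right) + 151 = \frac{3289}{25} + 151 = \frac{7064}{25}$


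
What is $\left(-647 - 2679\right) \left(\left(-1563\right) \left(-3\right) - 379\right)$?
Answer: $-14335060$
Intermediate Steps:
$\left(-647 - 2679\right) \left(\left(-1563\right) \left(-3\right) - 379\right) = - 3326 \left(4689 - 379\right) = \left(-3326\right) 4310 = -14335060$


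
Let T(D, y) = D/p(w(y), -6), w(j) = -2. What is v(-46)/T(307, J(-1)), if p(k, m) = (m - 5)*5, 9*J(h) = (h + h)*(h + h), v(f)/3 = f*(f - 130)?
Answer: -1335840/307 ≈ -4351.3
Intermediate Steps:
v(f) = 3*f*(-130 + f) (v(f) = 3*(f*(f - 130)) = 3*(f*(-130 + f)) = 3*f*(-130 + f))
J(h) = 4*h²/9 (J(h) = ((h + h)*(h + h))/9 = ((2*h)*(2*h))/9 = (4*h²)/9 = 4*h²/9)
p(k, m) = -25 + 5*m (p(k, m) = (-5 + m)*5 = -25 + 5*m)
T(D, y) = -D/55 (T(D, y) = D/(-25 + 5*(-6)) = D/(-25 - 30) = D/(-55) = D*(-1/55) = -D/55)
v(-46)/T(307, J(-1)) = (3*(-46)*(-130 - 46))/((-1/55*307)) = (3*(-46)*(-176))/(-307/55) = 24288*(-55/307) = -1335840/307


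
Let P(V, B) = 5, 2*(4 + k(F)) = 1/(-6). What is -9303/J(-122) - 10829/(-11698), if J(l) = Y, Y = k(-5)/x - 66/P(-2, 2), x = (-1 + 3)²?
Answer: 26155317937/39925274 ≈ 655.11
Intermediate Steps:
k(F) = -49/12 (k(F) = -4 + (½)/(-6) = -4 + (½)*(-⅙) = -4 - 1/12 = -49/12)
x = 4 (x = 2² = 4)
Y = -3413/240 (Y = -49/12/4 - 66/5 = -49/12*¼ - 66*⅕ = -49/48 - 66/5 = -3413/240 ≈ -14.221)
J(l) = -3413/240
-9303/J(-122) - 10829/(-11698) = -9303/(-3413/240) - 10829/(-11698) = -9303*(-240/3413) - 10829*(-1/11698) = 2232720/3413 + 10829/11698 = 26155317937/39925274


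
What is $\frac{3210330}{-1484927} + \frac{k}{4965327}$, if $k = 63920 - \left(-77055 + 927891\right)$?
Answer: $- \frac{17108851043042}{7373148126129} \approx -2.3204$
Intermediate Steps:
$k = -786916$ ($k = 63920 - 850836 = -786916$)
$\frac{3210330}{-1484927} + \frac{k}{4965327} = \frac{3210330}{-1484927} - \frac{786916}{4965327} = 3210330 \left(- \frac{1}{1484927}\right) - \frac{786916}{4965327} = - \frac{3210330}{1484927} - \frac{786916}{4965327} = - \frac{17108851043042}{7373148126129}$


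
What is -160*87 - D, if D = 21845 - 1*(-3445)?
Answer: -39210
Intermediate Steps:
D = 25290 (D = 21845 + 3445 = 25290)
-160*87 - D = -160*87 - 1*25290 = -13920 - 25290 = -39210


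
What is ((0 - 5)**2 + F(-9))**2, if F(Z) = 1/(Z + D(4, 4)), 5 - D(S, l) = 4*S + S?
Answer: 358801/576 ≈ 622.92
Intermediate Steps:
D(S, l) = 5 - 5*S (D(S, l) = 5 - (4*S + S) = 5 - 5*S)
F(Z) = 1/(-15 + Z) (F(Z) = 1/(Z + (5 - 5*4)) = 1/(Z + (5 - 20)) = 1/(Z - 15) = 1/(-15 + Z))
((0 - 5)**2 + F(-9))**2 = ((0 - 5)**2 + 1/(-15 - 9))**2 = ((-5)**2 + 1/(-24))**2 = (25 - 1/24)**2 = (599/24)**2 = 358801/576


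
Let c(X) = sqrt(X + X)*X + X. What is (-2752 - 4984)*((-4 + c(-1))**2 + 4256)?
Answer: -33102344 - 77360*I*sqrt(2) ≈ -3.3102e+7 - 1.094e+5*I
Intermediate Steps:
c(X) = X + sqrt(2)*X**(3/2) (c(X) = sqrt(2*X)*X + X = (sqrt(2)*sqrt(X))*X + X = sqrt(2)*X**(3/2) + X = X + sqrt(2)*X**(3/2))
(-2752 - 4984)*((-4 + c(-1))**2 + 4256) = (-2752 - 4984)*((-4 + (-1 + sqrt(2)*(-1)**(3/2)))**2 + 4256) = -7736*((-4 + (-1 + sqrt(2)*(-I)))**2 + 4256) = -7736*((-4 + (-1 - I*sqrt(2)))**2 + 4256) = -7736*((-5 - I*sqrt(2))**2 + 4256) = -7736*(4256 + (-5 - I*sqrt(2))**2) = -32924416 - 7736*(-5 - I*sqrt(2))**2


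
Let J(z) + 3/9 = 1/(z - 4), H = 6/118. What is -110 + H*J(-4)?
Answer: -51931/472 ≈ -110.02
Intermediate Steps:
H = 3/59 (H = 6*(1/118) = 3/59 ≈ 0.050847)
J(z) = -1/3 + 1/(-4 + z) (J(z) = -1/3 + 1/(z - 4) = -1/3 + 1/(-4 + z))
-110 + H*J(-4) = -110 + 3*((7 - 1*(-4))/(3*(-4 - 4)))/59 = -110 + 3*((1/3)*(7 + 4)/(-8))/59 = -110 + 3*((1/3)*(-1/8)*11)/59 = -110 + (3/59)*(-11/24) = -110 - 11/472 = -51931/472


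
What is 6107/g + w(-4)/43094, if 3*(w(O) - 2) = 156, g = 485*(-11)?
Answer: -131443484/114953245 ≈ -1.1435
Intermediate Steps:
g = -5335
w(O) = 54 (w(O) = 2 + (1/3)*156 = 2 + 52 = 54)
6107/g + w(-4)/43094 = 6107/(-5335) + 54/43094 = 6107*(-1/5335) + 54*(1/43094) = -6107/5335 + 27/21547 = -131443484/114953245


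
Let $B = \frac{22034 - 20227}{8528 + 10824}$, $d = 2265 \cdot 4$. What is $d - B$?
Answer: $\frac{175327313}{19352} \approx 9059.9$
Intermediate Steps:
$d = 9060$
$B = \frac{1807}{19352} \approx 0.093375$
$d - B = 9060 - \frac{1807}{19352} = \frac{175327313}{19352}$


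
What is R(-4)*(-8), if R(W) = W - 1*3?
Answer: 56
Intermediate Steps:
R(W) = -3 + W (R(W) = W - 3 = -3 + W)
R(-4)*(-8) = (-3 - 4)*(-8) = -7*(-8) = 56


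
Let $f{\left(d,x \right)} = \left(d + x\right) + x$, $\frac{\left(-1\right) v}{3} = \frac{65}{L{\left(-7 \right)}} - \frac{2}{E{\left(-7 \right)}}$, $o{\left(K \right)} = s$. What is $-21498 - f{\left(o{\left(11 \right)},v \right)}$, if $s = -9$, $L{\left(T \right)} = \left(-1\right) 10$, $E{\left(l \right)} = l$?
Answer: $- \frac{150684}{7} \approx -21526.0$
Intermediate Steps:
$L{\left(T \right)} = -10$
$o{\left(K \right)} = -9$
$v = \frac{261}{14}$ ($v = - 3 \left(\frac{65}{-10} - \frac{2}{-7}\right) = - 3 \left(65 \left(- \frac{1}{10}\right) - - \frac{2}{7}\right) = - 3 \left(- \frac{13}{2} + \frac{2}{7}\right) = \left(-3\right) \left(- \frac{87}{14}\right) = \frac{261}{14} \approx 18.643$)
$f{\left(d,x \right)} = d + 2 x$
$-21498 - f{\left(o{\left(11 \right)},v \right)} = -21498 - \left(-9 + 2 \cdot \frac{261}{14}\right) = -21498 - \left(-9 + \frac{261}{7}\right) = -21498 - \frac{198}{7} = - \frac{150684}{7}$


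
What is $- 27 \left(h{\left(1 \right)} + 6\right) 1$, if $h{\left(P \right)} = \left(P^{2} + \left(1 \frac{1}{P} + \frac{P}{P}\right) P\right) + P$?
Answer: $-270$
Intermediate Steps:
$h{\left(P \right)} = P + P^{2} + P \left(1 + \frac{1}{P}\right)$ ($h{\left(P \right)} = \left(P^{2} + \left(\frac{1}{P} + 1\right) P\right) + P = \left(P^{2} + \left(1 + \frac{1}{P}\right) P\right) + P = \left(P^{2} + P \left(1 + \frac{1}{P}\right)\right) + P = P + P^{2} + P \left(1 + \frac{1}{P}\right)$)
$- 27 \left(h{\left(1 \right)} + 6\right) 1 = - 27 \left(\left(1 + 1^{2} + 2 \cdot 1\right) + 6\right) 1 = - 27 \left(\left(1 + 1 + 2\right) + 6\right) 1 = - 27 \left(4 + 6\right) 1 = - 27 \cdot 10 \cdot 1 = \left(-27\right) 10 = -270$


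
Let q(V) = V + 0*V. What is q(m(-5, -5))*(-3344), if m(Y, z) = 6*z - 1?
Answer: 103664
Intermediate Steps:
m(Y, z) = -1 + 6*z
q(V) = V (q(V) = V + 0 = V)
q(m(-5, -5))*(-3344) = (-1 + 6*(-5))*(-3344) = (-1 - 30)*(-3344) = -31*(-3344) = 103664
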